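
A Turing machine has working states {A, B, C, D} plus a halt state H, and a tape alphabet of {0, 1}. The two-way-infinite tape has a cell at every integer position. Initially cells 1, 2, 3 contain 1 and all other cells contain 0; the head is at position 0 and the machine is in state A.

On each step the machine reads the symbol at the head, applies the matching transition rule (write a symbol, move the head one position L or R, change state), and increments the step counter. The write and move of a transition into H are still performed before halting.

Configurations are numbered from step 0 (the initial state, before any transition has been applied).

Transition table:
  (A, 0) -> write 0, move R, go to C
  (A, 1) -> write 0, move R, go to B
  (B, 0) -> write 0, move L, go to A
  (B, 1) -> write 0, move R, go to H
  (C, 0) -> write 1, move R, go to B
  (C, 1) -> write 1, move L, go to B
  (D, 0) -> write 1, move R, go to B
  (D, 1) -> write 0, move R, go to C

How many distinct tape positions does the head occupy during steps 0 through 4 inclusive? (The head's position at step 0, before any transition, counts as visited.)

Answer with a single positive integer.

Step 1: in state A at pos 0, read 0 -> (A,0)->write 0,move R,goto C. Now: state=C, head=1, tape[-1..4]=001110 (head:   ^)
Step 2: in state C at pos 1, read 1 -> (C,1)->write 1,move L,goto B. Now: state=B, head=0, tape[-1..4]=001110 (head:  ^)
Step 3: in state B at pos 0, read 0 -> (B,0)->write 0,move L,goto A. Now: state=A, head=-1, tape[-2..4]=0001110 (head:  ^)
Step 4: in state A at pos -1, read 0 -> (A,0)->write 0,move R,goto C. Now: state=C, head=0, tape[-2..4]=0001110 (head:   ^)
Head positions at steps 0..4: starting at 0, distinct positions visited = {-1, 0, 1} -> 3 position(s)

Answer: 3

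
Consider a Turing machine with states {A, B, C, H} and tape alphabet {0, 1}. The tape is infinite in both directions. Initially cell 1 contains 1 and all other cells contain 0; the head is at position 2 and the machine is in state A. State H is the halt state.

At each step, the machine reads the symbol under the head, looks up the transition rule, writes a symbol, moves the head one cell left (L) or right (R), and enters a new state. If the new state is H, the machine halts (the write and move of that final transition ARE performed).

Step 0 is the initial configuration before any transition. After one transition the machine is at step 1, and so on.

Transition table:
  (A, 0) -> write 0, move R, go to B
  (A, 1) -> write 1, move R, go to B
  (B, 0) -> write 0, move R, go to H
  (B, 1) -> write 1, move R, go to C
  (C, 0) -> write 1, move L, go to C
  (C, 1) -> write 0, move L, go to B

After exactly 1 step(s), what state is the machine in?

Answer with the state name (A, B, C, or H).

Answer: B

Derivation:
Step 1: in state A at pos 2, read 0 -> (A,0)->write 0,move R,goto B. Now: state=B, head=3, tape[0..4]=01000 (head:    ^)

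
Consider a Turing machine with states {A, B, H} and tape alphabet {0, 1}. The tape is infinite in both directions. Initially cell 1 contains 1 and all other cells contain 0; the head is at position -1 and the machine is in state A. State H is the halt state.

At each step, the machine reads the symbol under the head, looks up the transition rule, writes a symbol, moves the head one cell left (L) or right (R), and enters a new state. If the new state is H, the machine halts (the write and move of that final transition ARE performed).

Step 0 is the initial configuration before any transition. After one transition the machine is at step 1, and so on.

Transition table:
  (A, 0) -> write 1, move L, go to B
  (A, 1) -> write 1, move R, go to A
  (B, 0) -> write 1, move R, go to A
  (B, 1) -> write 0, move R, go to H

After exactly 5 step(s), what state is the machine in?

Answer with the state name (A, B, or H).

Answer: H

Derivation:
Step 1: in state A at pos -1, read 0 -> (A,0)->write 1,move L,goto B. Now: state=B, head=-2, tape[-3..2]=001010 (head:  ^)
Step 2: in state B at pos -2, read 0 -> (B,0)->write 1,move R,goto A. Now: state=A, head=-1, tape[-3..2]=011010 (head:   ^)
Step 3: in state A at pos -1, read 1 -> (A,1)->write 1,move R,goto A. Now: state=A, head=0, tape[-3..2]=011010 (head:    ^)
Step 4: in state A at pos 0, read 0 -> (A,0)->write 1,move L,goto B. Now: state=B, head=-1, tape[-3..2]=011110 (head:   ^)
Step 5: in state B at pos -1, read 1 -> (B,1)->write 0,move R,goto H. Now: state=H, head=0, tape[-3..2]=010110 (head:    ^)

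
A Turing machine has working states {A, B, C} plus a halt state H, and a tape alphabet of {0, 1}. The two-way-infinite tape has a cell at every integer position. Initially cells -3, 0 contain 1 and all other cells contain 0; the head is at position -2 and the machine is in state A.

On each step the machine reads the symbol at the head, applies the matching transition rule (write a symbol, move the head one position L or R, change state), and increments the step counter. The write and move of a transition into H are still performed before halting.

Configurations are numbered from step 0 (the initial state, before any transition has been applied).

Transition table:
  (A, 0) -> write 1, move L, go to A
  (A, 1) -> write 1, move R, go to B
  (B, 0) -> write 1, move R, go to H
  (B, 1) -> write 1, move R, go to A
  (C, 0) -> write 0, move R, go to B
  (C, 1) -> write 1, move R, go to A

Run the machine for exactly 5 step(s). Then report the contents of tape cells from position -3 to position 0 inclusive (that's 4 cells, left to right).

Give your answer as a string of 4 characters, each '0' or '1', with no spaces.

Step 1: in state A at pos -2, read 0 -> (A,0)->write 1,move L,goto A. Now: state=A, head=-3, tape[-4..1]=011010 (head:  ^)
Step 2: in state A at pos -3, read 1 -> (A,1)->write 1,move R,goto B. Now: state=B, head=-2, tape[-4..1]=011010 (head:   ^)
Step 3: in state B at pos -2, read 1 -> (B,1)->write 1,move R,goto A. Now: state=A, head=-1, tape[-4..1]=011010 (head:    ^)
Step 4: in state A at pos -1, read 0 -> (A,0)->write 1,move L,goto A. Now: state=A, head=-2, tape[-4..1]=011110 (head:   ^)
Step 5: in state A at pos -2, read 1 -> (A,1)->write 1,move R,goto B. Now: state=B, head=-1, tape[-4..1]=011110 (head:    ^)

Answer: 1111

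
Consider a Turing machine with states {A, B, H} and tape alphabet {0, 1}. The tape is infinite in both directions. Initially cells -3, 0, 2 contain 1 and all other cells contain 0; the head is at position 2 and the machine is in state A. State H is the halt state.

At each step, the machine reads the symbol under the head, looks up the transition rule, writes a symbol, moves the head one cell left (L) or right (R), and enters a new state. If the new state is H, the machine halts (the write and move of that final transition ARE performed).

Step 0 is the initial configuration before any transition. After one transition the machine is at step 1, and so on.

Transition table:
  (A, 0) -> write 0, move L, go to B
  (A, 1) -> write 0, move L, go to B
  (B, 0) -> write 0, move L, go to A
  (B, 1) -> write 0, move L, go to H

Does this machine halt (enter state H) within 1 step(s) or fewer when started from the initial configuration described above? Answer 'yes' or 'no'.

Answer: no

Derivation:
Step 1: in state A at pos 2, read 1 -> (A,1)->write 0,move L,goto B. Now: state=B, head=1, tape[-4..3]=01001000 (head:      ^)
After 1 step(s): state = B (not H) -> not halted within 1 -> no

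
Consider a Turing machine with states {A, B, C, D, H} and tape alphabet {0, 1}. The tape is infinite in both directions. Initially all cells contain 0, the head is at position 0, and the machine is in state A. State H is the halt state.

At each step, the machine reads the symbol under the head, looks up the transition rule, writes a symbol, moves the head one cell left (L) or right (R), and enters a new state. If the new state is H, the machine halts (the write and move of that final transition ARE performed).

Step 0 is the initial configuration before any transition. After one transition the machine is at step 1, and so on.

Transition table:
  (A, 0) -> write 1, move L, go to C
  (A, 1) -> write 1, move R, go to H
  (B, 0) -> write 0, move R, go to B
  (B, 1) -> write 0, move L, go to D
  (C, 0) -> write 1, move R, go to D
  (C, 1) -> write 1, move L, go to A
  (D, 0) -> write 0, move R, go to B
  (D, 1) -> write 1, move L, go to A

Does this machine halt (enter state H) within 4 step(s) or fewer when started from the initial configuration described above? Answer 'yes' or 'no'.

Answer: yes

Derivation:
Step 1: in state A at pos 0, read 0 -> (A,0)->write 1,move L,goto C. Now: state=C, head=-1, tape[-2..1]=0010 (head:  ^)
Step 2: in state C at pos -1, read 0 -> (C,0)->write 1,move R,goto D. Now: state=D, head=0, tape[-2..1]=0110 (head:   ^)
Step 3: in state D at pos 0, read 1 -> (D,1)->write 1,move L,goto A. Now: state=A, head=-1, tape[-2..1]=0110 (head:  ^)
Step 4: in state A at pos -1, read 1 -> (A,1)->write 1,move R,goto H. Now: state=H, head=0, tape[-2..1]=0110 (head:   ^)
State H reached at step 4; 4 <= 4 -> yes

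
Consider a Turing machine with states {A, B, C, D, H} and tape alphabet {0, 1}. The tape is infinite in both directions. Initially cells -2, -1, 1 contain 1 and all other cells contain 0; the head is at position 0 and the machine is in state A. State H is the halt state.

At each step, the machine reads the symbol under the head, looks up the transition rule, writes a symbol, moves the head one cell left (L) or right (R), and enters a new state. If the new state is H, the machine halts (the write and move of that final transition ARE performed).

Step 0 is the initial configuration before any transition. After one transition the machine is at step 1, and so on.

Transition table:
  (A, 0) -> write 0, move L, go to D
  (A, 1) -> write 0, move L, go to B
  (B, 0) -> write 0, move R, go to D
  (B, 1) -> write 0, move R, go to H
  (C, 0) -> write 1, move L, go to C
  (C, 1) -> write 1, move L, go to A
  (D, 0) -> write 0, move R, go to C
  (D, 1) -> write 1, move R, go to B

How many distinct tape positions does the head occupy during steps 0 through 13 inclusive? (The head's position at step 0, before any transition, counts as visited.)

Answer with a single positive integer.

Answer: 6

Derivation:
Step 1: in state A at pos 0, read 0 -> (A,0)->write 0,move L,goto D. Now: state=D, head=-1, tape[-3..2]=011010 (head:   ^)
Step 2: in state D at pos -1, read 1 -> (D,1)->write 1,move R,goto B. Now: state=B, head=0, tape[-3..2]=011010 (head:    ^)
Step 3: in state B at pos 0, read 0 -> (B,0)->write 0,move R,goto D. Now: state=D, head=1, tape[-3..2]=011010 (head:     ^)
Step 4: in state D at pos 1, read 1 -> (D,1)->write 1,move R,goto B. Now: state=B, head=2, tape[-3..3]=0110100 (head:      ^)
Step 5: in state B at pos 2, read 0 -> (B,0)->write 0,move R,goto D. Now: state=D, head=3, tape[-3..4]=01101000 (head:       ^)
Step 6: in state D at pos 3, read 0 -> (D,0)->write 0,move R,goto C. Now: state=C, head=4, tape[-3..5]=011010000 (head:        ^)
Step 7: in state C at pos 4, read 0 -> (C,0)->write 1,move L,goto C. Now: state=C, head=3, tape[-3..5]=011010010 (head:       ^)
Step 8: in state C at pos 3, read 0 -> (C,0)->write 1,move L,goto C. Now: state=C, head=2, tape[-3..5]=011010110 (head:      ^)
Step 9: in state C at pos 2, read 0 -> (C,0)->write 1,move L,goto C. Now: state=C, head=1, tape[-3..5]=011011110 (head:     ^)
Step 10: in state C at pos 1, read 1 -> (C,1)->write 1,move L,goto A. Now: state=A, head=0, tape[-3..5]=011011110 (head:    ^)
Step 11: in state A at pos 0, read 0 -> (A,0)->write 0,move L,goto D. Now: state=D, head=-1, tape[-3..5]=011011110 (head:   ^)
Step 12: in state D at pos -1, read 1 -> (D,1)->write 1,move R,goto B. Now: state=B, head=0, tape[-3..5]=011011110 (head:    ^)
Step 13: in state B at pos 0, read 0 -> (B,0)->write 0,move R,goto D. Now: state=D, head=1, tape[-3..5]=011011110 (head:     ^)
Head positions at steps 0..13: starting at 0, distinct positions visited = {-1, 0, 1, 2, 3, 4} -> 6 position(s)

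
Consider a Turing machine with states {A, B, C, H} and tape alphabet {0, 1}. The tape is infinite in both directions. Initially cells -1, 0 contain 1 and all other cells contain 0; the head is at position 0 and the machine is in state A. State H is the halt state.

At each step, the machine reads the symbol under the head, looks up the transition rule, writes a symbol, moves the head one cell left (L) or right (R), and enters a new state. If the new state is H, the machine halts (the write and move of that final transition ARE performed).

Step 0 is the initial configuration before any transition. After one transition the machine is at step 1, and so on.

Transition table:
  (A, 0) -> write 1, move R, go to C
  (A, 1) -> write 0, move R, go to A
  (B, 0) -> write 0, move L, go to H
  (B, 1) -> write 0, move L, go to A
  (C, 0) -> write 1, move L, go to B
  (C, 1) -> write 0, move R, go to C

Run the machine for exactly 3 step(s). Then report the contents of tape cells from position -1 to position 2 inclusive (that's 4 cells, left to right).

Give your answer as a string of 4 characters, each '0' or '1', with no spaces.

Step 1: in state A at pos 0, read 1 -> (A,1)->write 0,move R,goto A. Now: state=A, head=1, tape[-2..2]=01000 (head:    ^)
Step 2: in state A at pos 1, read 0 -> (A,0)->write 1,move R,goto C. Now: state=C, head=2, tape[-2..3]=010100 (head:     ^)
Step 3: in state C at pos 2, read 0 -> (C,0)->write 1,move L,goto B. Now: state=B, head=1, tape[-2..3]=010110 (head:    ^)

Answer: 1011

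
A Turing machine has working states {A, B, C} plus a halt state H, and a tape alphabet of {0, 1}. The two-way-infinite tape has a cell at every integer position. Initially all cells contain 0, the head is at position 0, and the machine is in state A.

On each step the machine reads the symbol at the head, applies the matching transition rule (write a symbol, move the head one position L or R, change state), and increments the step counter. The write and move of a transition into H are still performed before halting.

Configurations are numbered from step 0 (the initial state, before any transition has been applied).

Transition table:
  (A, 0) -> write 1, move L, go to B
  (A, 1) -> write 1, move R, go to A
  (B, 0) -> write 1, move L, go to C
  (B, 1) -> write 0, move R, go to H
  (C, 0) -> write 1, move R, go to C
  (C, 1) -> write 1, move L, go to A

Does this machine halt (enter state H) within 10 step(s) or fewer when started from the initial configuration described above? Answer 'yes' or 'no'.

Answer: yes

Derivation:
Step 1: in state A at pos 0, read 0 -> (A,0)->write 1,move L,goto B. Now: state=B, head=-1, tape[-2..1]=0010 (head:  ^)
Step 2: in state B at pos -1, read 0 -> (B,0)->write 1,move L,goto C. Now: state=C, head=-2, tape[-3..1]=00110 (head:  ^)
Step 3: in state C at pos -2, read 0 -> (C,0)->write 1,move R,goto C. Now: state=C, head=-1, tape[-3..1]=01110 (head:   ^)
Step 4: in state C at pos -1, read 1 -> (C,1)->write 1,move L,goto A. Now: state=A, head=-2, tape[-3..1]=01110 (head:  ^)
Step 5: in state A at pos -2, read 1 -> (A,1)->write 1,move R,goto A. Now: state=A, head=-1, tape[-3..1]=01110 (head:   ^)
Step 6: in state A at pos -1, read 1 -> (A,1)->write 1,move R,goto A. Now: state=A, head=0, tape[-3..1]=01110 (head:    ^)
Step 7: in state A at pos 0, read 1 -> (A,1)->write 1,move R,goto A. Now: state=A, head=1, tape[-3..2]=011100 (head:     ^)
Step 8: in state A at pos 1, read 0 -> (A,0)->write 1,move L,goto B. Now: state=B, head=0, tape[-3..2]=011110 (head:    ^)
Step 9: in state B at pos 0, read 1 -> (B,1)->write 0,move R,goto H. Now: state=H, head=1, tape[-3..2]=011010 (head:     ^)
State H reached at step 9; 9 <= 10 -> yes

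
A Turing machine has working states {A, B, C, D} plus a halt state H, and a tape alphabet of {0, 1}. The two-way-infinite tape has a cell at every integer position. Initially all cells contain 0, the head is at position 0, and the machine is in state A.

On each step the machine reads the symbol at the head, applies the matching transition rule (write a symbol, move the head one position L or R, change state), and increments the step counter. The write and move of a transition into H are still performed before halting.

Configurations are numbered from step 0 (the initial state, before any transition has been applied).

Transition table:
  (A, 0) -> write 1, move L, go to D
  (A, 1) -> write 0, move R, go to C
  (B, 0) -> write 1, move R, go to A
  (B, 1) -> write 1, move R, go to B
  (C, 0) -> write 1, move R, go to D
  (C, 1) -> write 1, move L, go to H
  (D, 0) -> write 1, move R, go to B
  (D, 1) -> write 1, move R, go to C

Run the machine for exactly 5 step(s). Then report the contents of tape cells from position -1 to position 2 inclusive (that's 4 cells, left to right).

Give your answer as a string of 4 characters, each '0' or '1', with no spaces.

Answer: 1111

Derivation:
Step 1: in state A at pos 0, read 0 -> (A,0)->write 1,move L,goto D. Now: state=D, head=-1, tape[-2..1]=0010 (head:  ^)
Step 2: in state D at pos -1, read 0 -> (D,0)->write 1,move R,goto B. Now: state=B, head=0, tape[-2..1]=0110 (head:   ^)
Step 3: in state B at pos 0, read 1 -> (B,1)->write 1,move R,goto B. Now: state=B, head=1, tape[-2..2]=01100 (head:    ^)
Step 4: in state B at pos 1, read 0 -> (B,0)->write 1,move R,goto A. Now: state=A, head=2, tape[-2..3]=011100 (head:     ^)
Step 5: in state A at pos 2, read 0 -> (A,0)->write 1,move L,goto D. Now: state=D, head=1, tape[-2..3]=011110 (head:    ^)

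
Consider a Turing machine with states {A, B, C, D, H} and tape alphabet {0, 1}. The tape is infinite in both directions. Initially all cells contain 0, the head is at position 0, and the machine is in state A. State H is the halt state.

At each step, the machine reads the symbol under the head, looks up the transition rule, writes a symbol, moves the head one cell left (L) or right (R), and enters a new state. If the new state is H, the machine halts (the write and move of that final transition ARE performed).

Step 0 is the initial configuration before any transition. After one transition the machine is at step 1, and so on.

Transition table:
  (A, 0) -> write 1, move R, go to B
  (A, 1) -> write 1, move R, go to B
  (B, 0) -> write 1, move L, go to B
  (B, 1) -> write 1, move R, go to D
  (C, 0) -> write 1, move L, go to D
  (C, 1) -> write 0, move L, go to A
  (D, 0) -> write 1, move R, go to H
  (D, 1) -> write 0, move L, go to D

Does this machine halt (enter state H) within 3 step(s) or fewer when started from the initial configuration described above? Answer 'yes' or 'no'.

Step 1: in state A at pos 0, read 0 -> (A,0)->write 1,move R,goto B. Now: state=B, head=1, tape[-1..2]=0100 (head:   ^)
Step 2: in state B at pos 1, read 0 -> (B,0)->write 1,move L,goto B. Now: state=B, head=0, tape[-1..2]=0110 (head:  ^)
Step 3: in state B at pos 0, read 1 -> (B,1)->write 1,move R,goto D. Now: state=D, head=1, tape[-1..2]=0110 (head:   ^)
After 3 step(s): state = D (not H) -> not halted within 3 -> no

Answer: no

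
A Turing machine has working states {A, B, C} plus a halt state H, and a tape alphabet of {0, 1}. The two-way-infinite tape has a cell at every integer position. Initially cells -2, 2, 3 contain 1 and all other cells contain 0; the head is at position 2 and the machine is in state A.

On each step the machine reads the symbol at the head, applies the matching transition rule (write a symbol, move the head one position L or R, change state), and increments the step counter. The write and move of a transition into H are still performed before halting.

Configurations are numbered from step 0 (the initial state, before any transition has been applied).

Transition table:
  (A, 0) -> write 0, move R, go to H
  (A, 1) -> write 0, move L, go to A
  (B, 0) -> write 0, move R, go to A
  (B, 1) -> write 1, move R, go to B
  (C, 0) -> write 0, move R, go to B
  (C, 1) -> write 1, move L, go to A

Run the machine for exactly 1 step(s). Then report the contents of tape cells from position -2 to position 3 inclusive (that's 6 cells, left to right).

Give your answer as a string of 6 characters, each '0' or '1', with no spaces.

Step 1: in state A at pos 2, read 1 -> (A,1)->write 0,move L,goto A. Now: state=A, head=1, tape[-3..4]=01000010 (head:     ^)

Answer: 100001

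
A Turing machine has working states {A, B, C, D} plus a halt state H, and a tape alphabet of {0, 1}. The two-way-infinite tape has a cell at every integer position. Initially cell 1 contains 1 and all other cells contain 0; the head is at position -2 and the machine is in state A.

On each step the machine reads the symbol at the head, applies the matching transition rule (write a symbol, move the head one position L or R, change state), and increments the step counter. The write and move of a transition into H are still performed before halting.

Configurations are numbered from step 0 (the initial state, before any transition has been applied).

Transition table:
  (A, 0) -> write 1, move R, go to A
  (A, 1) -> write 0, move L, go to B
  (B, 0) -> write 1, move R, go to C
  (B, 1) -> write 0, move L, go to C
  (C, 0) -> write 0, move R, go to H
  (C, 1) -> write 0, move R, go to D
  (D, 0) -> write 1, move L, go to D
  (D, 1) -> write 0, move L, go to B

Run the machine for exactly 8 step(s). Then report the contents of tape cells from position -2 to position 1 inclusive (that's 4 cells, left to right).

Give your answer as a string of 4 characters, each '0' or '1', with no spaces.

Answer: 1110

Derivation:
Step 1: in state A at pos -2, read 0 -> (A,0)->write 1,move R,goto A. Now: state=A, head=-1, tape[-3..2]=010010 (head:   ^)
Step 2: in state A at pos -1, read 0 -> (A,0)->write 1,move R,goto A. Now: state=A, head=0, tape[-3..2]=011010 (head:    ^)
Step 3: in state A at pos 0, read 0 -> (A,0)->write 1,move R,goto A. Now: state=A, head=1, tape[-3..2]=011110 (head:     ^)
Step 4: in state A at pos 1, read 1 -> (A,1)->write 0,move L,goto B. Now: state=B, head=0, tape[-3..2]=011100 (head:    ^)
Step 5: in state B at pos 0, read 1 -> (B,1)->write 0,move L,goto C. Now: state=C, head=-1, tape[-3..2]=011000 (head:   ^)
Step 6: in state C at pos -1, read 1 -> (C,1)->write 0,move R,goto D. Now: state=D, head=0, tape[-3..2]=010000 (head:    ^)
Step 7: in state D at pos 0, read 0 -> (D,0)->write 1,move L,goto D. Now: state=D, head=-1, tape[-3..2]=010100 (head:   ^)
Step 8: in state D at pos -1, read 0 -> (D,0)->write 1,move L,goto D. Now: state=D, head=-2, tape[-3..2]=011100 (head:  ^)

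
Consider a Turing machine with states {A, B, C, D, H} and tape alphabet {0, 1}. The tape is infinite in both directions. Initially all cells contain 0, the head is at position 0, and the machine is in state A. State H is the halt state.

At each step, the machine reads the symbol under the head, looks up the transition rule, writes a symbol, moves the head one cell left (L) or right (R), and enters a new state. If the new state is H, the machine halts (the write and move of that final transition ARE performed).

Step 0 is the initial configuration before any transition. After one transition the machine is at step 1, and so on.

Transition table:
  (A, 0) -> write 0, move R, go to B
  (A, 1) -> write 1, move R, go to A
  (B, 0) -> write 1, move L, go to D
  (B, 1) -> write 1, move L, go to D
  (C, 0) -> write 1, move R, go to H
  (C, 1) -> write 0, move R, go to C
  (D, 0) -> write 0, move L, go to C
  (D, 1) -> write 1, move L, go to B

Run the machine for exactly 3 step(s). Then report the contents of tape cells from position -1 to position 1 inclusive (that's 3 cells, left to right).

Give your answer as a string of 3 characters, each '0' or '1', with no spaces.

Answer: 001

Derivation:
Step 1: in state A at pos 0, read 0 -> (A,0)->write 0,move R,goto B. Now: state=B, head=1, tape[-1..2]=0000 (head:   ^)
Step 2: in state B at pos 1, read 0 -> (B,0)->write 1,move L,goto D. Now: state=D, head=0, tape[-1..2]=0010 (head:  ^)
Step 3: in state D at pos 0, read 0 -> (D,0)->write 0,move L,goto C. Now: state=C, head=-1, tape[-2..2]=00010 (head:  ^)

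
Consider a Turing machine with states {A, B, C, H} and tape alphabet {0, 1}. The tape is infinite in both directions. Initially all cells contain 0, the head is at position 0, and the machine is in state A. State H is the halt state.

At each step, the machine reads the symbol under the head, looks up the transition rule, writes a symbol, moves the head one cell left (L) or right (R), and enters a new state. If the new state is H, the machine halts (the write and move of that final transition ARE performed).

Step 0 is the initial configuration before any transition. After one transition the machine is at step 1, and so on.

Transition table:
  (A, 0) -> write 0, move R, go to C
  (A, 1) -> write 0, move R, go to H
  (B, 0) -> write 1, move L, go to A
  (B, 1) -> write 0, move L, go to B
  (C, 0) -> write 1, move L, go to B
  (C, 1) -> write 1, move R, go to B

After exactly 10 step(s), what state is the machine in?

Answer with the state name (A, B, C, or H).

Step 1: in state A at pos 0, read 0 -> (A,0)->write 0,move R,goto C. Now: state=C, head=1, tape[-1..2]=0000 (head:   ^)
Step 2: in state C at pos 1, read 0 -> (C,0)->write 1,move L,goto B. Now: state=B, head=0, tape[-1..2]=0010 (head:  ^)
Step 3: in state B at pos 0, read 0 -> (B,0)->write 1,move L,goto A. Now: state=A, head=-1, tape[-2..2]=00110 (head:  ^)
Step 4: in state A at pos -1, read 0 -> (A,0)->write 0,move R,goto C. Now: state=C, head=0, tape[-2..2]=00110 (head:   ^)
Step 5: in state C at pos 0, read 1 -> (C,1)->write 1,move R,goto B. Now: state=B, head=1, tape[-2..2]=00110 (head:    ^)
Step 6: in state B at pos 1, read 1 -> (B,1)->write 0,move L,goto B. Now: state=B, head=0, tape[-2..2]=00100 (head:   ^)
Step 7: in state B at pos 0, read 1 -> (B,1)->write 0,move L,goto B. Now: state=B, head=-1, tape[-2..2]=00000 (head:  ^)
Step 8: in state B at pos -1, read 0 -> (B,0)->write 1,move L,goto A. Now: state=A, head=-2, tape[-3..2]=001000 (head:  ^)
Step 9: in state A at pos -2, read 0 -> (A,0)->write 0,move R,goto C. Now: state=C, head=-1, tape[-3..2]=001000 (head:   ^)
Step 10: in state C at pos -1, read 1 -> (C,1)->write 1,move R,goto B. Now: state=B, head=0, tape[-3..2]=001000 (head:    ^)

Answer: B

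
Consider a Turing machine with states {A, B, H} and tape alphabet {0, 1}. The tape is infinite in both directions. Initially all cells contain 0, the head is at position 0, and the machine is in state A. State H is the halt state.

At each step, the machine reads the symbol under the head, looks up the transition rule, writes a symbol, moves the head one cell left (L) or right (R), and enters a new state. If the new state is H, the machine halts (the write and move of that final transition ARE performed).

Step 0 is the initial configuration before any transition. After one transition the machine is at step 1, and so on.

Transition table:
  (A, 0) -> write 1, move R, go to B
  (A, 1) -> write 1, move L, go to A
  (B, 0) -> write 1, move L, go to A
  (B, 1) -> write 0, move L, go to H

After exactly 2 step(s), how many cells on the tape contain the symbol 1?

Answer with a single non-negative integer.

Answer: 2

Derivation:
Step 1: in state A at pos 0, read 0 -> (A,0)->write 1,move R,goto B. Now: state=B, head=1, tape[-1..2]=0100 (head:   ^)
Step 2: in state B at pos 1, read 0 -> (B,0)->write 1,move L,goto A. Now: state=A, head=0, tape[-1..2]=0110 (head:  ^)
Cells containing 1 after step 2: {0, 1} -> 2 cell(s)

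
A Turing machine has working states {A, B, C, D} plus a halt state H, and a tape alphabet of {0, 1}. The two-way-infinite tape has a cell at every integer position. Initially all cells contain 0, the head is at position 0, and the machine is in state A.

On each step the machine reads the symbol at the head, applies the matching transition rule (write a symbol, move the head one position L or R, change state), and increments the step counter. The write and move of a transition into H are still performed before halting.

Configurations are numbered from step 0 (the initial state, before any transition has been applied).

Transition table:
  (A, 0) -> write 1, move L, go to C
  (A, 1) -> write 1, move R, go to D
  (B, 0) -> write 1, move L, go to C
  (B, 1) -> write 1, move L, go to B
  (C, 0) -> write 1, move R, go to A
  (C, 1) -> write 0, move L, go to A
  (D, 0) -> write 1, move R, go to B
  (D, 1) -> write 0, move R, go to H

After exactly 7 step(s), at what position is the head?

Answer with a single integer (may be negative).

Step 1: in state A at pos 0, read 0 -> (A,0)->write 1,move L,goto C. Now: state=C, head=-1, tape[-2..1]=0010 (head:  ^)
Step 2: in state C at pos -1, read 0 -> (C,0)->write 1,move R,goto A. Now: state=A, head=0, tape[-2..1]=0110 (head:   ^)
Step 3: in state A at pos 0, read 1 -> (A,1)->write 1,move R,goto D. Now: state=D, head=1, tape[-2..2]=01100 (head:    ^)
Step 4: in state D at pos 1, read 0 -> (D,0)->write 1,move R,goto B. Now: state=B, head=2, tape[-2..3]=011100 (head:     ^)
Step 5: in state B at pos 2, read 0 -> (B,0)->write 1,move L,goto C. Now: state=C, head=1, tape[-2..3]=011110 (head:    ^)
Step 6: in state C at pos 1, read 1 -> (C,1)->write 0,move L,goto A. Now: state=A, head=0, tape[-2..3]=011010 (head:   ^)
Step 7: in state A at pos 0, read 1 -> (A,1)->write 1,move R,goto D. Now: state=D, head=1, tape[-2..3]=011010 (head:    ^)

Answer: 1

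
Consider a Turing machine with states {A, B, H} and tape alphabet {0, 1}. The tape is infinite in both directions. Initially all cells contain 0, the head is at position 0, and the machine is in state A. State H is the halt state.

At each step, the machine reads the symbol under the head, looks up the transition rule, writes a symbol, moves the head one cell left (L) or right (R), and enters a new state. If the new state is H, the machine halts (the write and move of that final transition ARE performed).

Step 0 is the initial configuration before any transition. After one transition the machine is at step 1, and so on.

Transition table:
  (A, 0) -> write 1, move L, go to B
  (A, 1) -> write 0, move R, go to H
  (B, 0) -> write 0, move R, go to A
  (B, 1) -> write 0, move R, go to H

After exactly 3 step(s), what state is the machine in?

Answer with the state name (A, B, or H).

Answer: H

Derivation:
Step 1: in state A at pos 0, read 0 -> (A,0)->write 1,move L,goto B. Now: state=B, head=-1, tape[-2..1]=0010 (head:  ^)
Step 2: in state B at pos -1, read 0 -> (B,0)->write 0,move R,goto A. Now: state=A, head=0, tape[-2..1]=0010 (head:   ^)
Step 3: in state A at pos 0, read 1 -> (A,1)->write 0,move R,goto H. Now: state=H, head=1, tape[-2..2]=00000 (head:    ^)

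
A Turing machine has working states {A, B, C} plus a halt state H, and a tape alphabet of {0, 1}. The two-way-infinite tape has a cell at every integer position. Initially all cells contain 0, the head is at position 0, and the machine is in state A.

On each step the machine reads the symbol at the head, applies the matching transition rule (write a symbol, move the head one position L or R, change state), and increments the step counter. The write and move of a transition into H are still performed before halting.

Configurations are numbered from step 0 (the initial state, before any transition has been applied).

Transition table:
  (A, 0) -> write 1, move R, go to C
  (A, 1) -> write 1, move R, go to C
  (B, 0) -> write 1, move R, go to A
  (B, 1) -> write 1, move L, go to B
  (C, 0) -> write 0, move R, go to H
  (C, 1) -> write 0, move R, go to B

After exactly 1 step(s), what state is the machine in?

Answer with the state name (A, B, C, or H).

Answer: C

Derivation:
Step 1: in state A at pos 0, read 0 -> (A,0)->write 1,move R,goto C. Now: state=C, head=1, tape[-1..2]=0100 (head:   ^)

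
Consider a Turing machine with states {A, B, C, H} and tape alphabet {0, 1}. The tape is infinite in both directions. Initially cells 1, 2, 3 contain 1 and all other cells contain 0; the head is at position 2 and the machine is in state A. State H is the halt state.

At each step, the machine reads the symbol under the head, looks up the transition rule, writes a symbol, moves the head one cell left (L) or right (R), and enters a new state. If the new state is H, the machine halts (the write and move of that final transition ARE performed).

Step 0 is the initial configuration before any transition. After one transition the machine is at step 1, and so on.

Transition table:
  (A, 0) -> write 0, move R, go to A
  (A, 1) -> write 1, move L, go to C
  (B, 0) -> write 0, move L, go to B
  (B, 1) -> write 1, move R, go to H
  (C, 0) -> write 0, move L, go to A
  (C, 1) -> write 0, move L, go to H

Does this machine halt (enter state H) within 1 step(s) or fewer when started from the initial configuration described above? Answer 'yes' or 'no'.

Step 1: in state A at pos 2, read 1 -> (A,1)->write 1,move L,goto C. Now: state=C, head=1, tape[0..4]=01110 (head:  ^)
After 1 step(s): state = C (not H) -> not halted within 1 -> no

Answer: no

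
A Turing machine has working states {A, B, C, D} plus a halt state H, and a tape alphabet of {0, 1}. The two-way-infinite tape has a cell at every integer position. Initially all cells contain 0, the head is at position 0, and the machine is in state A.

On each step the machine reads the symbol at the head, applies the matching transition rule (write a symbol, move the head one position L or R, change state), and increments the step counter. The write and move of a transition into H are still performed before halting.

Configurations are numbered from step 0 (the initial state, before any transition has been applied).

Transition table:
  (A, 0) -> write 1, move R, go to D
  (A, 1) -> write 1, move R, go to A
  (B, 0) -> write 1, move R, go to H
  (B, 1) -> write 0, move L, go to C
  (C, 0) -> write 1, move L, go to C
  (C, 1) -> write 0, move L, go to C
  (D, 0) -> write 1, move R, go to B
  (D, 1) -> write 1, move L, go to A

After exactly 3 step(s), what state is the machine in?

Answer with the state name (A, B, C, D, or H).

Answer: H

Derivation:
Step 1: in state A at pos 0, read 0 -> (A,0)->write 1,move R,goto D. Now: state=D, head=1, tape[-1..2]=0100 (head:   ^)
Step 2: in state D at pos 1, read 0 -> (D,0)->write 1,move R,goto B. Now: state=B, head=2, tape[-1..3]=01100 (head:    ^)
Step 3: in state B at pos 2, read 0 -> (B,0)->write 1,move R,goto H. Now: state=H, head=3, tape[-1..4]=011100 (head:     ^)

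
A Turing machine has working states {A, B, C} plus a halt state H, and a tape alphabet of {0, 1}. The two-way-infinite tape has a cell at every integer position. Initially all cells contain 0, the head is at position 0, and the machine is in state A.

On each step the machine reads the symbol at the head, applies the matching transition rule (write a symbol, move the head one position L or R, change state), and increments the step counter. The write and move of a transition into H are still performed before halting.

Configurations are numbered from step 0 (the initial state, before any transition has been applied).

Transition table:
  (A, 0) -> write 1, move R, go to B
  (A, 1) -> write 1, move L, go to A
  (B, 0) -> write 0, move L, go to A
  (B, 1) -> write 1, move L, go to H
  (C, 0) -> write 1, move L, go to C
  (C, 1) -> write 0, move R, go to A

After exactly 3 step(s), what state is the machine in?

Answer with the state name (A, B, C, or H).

Step 1: in state A at pos 0, read 0 -> (A,0)->write 1,move R,goto B. Now: state=B, head=1, tape[-1..2]=0100 (head:   ^)
Step 2: in state B at pos 1, read 0 -> (B,0)->write 0,move L,goto A. Now: state=A, head=0, tape[-1..2]=0100 (head:  ^)
Step 3: in state A at pos 0, read 1 -> (A,1)->write 1,move L,goto A. Now: state=A, head=-1, tape[-2..2]=00100 (head:  ^)

Answer: A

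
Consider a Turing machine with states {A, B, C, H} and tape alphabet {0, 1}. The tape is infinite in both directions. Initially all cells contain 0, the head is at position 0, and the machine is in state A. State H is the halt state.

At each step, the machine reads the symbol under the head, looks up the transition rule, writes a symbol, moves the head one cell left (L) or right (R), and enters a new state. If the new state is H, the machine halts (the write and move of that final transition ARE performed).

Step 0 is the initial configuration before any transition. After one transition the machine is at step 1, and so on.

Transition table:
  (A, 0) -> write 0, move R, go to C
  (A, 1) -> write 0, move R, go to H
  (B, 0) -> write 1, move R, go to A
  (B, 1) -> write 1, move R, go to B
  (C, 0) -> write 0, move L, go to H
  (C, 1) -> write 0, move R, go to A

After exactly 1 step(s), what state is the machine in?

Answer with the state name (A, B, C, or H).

Step 1: in state A at pos 0, read 0 -> (A,0)->write 0,move R,goto C. Now: state=C, head=1, tape[-1..2]=0000 (head:   ^)

Answer: C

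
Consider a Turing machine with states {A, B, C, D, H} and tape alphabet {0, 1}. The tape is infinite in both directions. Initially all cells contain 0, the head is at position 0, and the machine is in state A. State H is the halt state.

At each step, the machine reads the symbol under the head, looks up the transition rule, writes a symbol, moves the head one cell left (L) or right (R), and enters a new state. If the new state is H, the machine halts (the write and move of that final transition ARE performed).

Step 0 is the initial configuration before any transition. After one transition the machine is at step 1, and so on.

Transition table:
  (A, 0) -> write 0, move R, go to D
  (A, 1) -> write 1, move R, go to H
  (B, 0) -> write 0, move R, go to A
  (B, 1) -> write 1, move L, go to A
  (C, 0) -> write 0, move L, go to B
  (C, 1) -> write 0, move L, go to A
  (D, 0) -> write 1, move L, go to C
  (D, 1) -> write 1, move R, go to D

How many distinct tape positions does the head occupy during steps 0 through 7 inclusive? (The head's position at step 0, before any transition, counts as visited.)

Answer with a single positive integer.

Answer: 4

Derivation:
Step 1: in state A at pos 0, read 0 -> (A,0)->write 0,move R,goto D. Now: state=D, head=1, tape[-1..2]=0000 (head:   ^)
Step 2: in state D at pos 1, read 0 -> (D,0)->write 1,move L,goto C. Now: state=C, head=0, tape[-1..2]=0010 (head:  ^)
Step 3: in state C at pos 0, read 0 -> (C,0)->write 0,move L,goto B. Now: state=B, head=-1, tape[-2..2]=00010 (head:  ^)
Step 4: in state B at pos -1, read 0 -> (B,0)->write 0,move R,goto A. Now: state=A, head=0, tape[-2..2]=00010 (head:   ^)
Step 5: in state A at pos 0, read 0 -> (A,0)->write 0,move R,goto D. Now: state=D, head=1, tape[-2..2]=00010 (head:    ^)
Step 6: in state D at pos 1, read 1 -> (D,1)->write 1,move R,goto D. Now: state=D, head=2, tape[-2..3]=000100 (head:     ^)
Step 7: in state D at pos 2, read 0 -> (D,0)->write 1,move L,goto C. Now: state=C, head=1, tape[-2..3]=000110 (head:    ^)
Head positions at steps 0..7: starting at 0, distinct positions visited = {-1, 0, 1, 2} -> 4 position(s)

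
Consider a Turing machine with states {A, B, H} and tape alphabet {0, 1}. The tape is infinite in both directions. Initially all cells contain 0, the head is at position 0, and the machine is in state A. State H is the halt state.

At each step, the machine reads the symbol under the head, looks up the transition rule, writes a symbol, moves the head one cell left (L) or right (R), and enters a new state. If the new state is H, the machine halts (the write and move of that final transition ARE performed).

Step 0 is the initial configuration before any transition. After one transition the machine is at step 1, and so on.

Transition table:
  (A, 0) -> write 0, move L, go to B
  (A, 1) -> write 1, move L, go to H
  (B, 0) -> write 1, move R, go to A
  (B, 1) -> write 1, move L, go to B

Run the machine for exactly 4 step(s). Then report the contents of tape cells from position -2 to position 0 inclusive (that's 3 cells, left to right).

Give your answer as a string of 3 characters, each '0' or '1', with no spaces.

Step 1: in state A at pos 0, read 0 -> (A,0)->write 0,move L,goto B. Now: state=B, head=-1, tape[-2..1]=0000 (head:  ^)
Step 2: in state B at pos -1, read 0 -> (B,0)->write 1,move R,goto A. Now: state=A, head=0, tape[-2..1]=0100 (head:   ^)
Step 3: in state A at pos 0, read 0 -> (A,0)->write 0,move L,goto B. Now: state=B, head=-1, tape[-2..1]=0100 (head:  ^)
Step 4: in state B at pos -1, read 1 -> (B,1)->write 1,move L,goto B. Now: state=B, head=-2, tape[-3..1]=00100 (head:  ^)

Answer: 010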